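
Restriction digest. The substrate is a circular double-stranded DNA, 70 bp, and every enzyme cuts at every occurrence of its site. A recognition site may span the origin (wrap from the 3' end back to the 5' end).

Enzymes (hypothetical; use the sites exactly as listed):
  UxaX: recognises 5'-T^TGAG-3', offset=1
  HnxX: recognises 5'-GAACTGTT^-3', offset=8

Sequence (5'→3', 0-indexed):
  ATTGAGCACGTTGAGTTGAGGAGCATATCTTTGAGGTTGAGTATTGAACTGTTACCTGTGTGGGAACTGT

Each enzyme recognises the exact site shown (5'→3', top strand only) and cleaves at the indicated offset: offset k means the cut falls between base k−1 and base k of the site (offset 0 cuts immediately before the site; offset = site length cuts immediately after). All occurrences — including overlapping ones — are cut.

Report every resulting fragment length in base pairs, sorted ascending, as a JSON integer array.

[5,6,9,15,16,19]

Scan for sites:
  UxaX TTGAG/1: at [1, 10, 15, 30, 36] ⇒ [2, 11, 16, 31, 37]
  HnxX GAACTGTT/8: at [45] ⇒ [53]

All cut coordinates (distinct, sorted): [2, 11, 16, 31, 37, 53]

Fragments:
  2→11: 9 bp
  11→16: 5 bp
  16→31: 15 bp
  31→37: 6 bp
  37→53: 16 bp
  53→2 (wrap): 70-53+2 = 19 bp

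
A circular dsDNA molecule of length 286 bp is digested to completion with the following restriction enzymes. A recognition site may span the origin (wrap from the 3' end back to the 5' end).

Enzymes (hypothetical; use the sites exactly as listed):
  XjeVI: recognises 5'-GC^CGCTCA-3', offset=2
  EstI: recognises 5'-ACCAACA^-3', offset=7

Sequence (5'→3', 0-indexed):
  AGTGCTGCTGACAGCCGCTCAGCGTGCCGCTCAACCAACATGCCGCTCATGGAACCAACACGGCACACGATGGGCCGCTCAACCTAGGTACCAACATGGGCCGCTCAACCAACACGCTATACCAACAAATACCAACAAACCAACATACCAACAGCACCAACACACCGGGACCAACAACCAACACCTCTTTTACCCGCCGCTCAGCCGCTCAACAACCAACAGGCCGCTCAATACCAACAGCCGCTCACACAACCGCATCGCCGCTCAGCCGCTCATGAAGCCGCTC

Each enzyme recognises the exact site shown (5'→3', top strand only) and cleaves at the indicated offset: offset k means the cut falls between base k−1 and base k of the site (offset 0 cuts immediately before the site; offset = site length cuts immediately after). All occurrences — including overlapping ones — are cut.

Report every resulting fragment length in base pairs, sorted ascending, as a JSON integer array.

Site scan:
  XjeVI GCCGCTCA/2: at [13, 25, 41, 73, 99, 195, 203, 222, 239, 259, 267, 279] ⇒ [15, 27, 43, 75, 101, 197, 205, 224, 241, 261, 269, 281]
  EstI ACCAACA/7: at [33, 53, 89, 107, 120, 130, 138, 146, 155, 169, 176, 214, 232] ⇒ [40, 60, 96, 114, 127, 137, 145, 153, 162, 176, 183, 221, 239]

Pooled cuts: [15, 27, 40, 43, 60, 75, 96, 101, 114, 127, 137, 145, 153, 162, 176, 183, 197, 205, 221, 224, 239, 241, 261, 269, 281]

Fragments:
  15→27: 12 bp
  27→40: 13 bp
  40→43: 3 bp
  43→60: 17 bp
  60→75: 15 bp
  75→96: 21 bp
  96→101: 5 bp
  101→114: 13 bp
  114→127: 13 bp
  127→137: 10 bp
  137→145: 8 bp
  145→153: 8 bp
  153→162: 9 bp
  162→176: 14 bp
  176→183: 7 bp
  183→197: 14 bp
  197→205: 8 bp
  205→221: 16 bp
  221→224: 3 bp
  224→239: 15 bp
  239→241: 2 bp
  241→261: 20 bp
  261→269: 8 bp
  269→281: 12 bp
  281→15 (wrap): 286-281+15 = 20 bp

[2,3,3,5,7,8,8,8,8,9,10,12,12,13,13,13,14,14,15,15,16,17,20,20,21]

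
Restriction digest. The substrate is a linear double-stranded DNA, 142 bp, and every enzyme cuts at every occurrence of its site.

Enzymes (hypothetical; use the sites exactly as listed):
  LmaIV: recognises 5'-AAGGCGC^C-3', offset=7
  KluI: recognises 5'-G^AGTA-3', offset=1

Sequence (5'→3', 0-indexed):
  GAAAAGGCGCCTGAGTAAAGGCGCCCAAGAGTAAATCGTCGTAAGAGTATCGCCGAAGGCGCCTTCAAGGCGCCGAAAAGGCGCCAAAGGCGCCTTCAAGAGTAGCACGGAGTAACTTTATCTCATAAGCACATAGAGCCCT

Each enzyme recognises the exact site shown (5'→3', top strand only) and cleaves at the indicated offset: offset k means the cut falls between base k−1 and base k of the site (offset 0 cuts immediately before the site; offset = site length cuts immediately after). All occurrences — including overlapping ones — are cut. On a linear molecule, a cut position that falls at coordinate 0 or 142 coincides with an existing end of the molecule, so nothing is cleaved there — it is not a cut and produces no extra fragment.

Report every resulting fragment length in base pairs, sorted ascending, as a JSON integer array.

Site scan:
  LmaIV AAGGCGCC/7: at [3, 17, 55, 66, 77, 86] ⇒ [10, 24, 62, 73, 84, 93]
  KluI GAGTA/1: at [12, 28, 44, 99, 109] ⇒ [13, 29, 45, 100, 110]

All cut coordinates (distinct, sorted): [10, 13, 24, 29, 45, 62, 73, 84, 93, 100, 110]

Fragments:
  [0,10): 10 bp
  [10,13): 3 bp
  [13,24): 11 bp
  [24,29): 5 bp
  [29,45): 16 bp
  [45,62): 17 bp
  [62,73): 11 bp
  [73,84): 11 bp
  [84,93): 9 bp
  [93,100): 7 bp
  [100,110): 10 bp
  [110,142): 32 bp

[3,5,7,9,10,10,11,11,11,16,17,32]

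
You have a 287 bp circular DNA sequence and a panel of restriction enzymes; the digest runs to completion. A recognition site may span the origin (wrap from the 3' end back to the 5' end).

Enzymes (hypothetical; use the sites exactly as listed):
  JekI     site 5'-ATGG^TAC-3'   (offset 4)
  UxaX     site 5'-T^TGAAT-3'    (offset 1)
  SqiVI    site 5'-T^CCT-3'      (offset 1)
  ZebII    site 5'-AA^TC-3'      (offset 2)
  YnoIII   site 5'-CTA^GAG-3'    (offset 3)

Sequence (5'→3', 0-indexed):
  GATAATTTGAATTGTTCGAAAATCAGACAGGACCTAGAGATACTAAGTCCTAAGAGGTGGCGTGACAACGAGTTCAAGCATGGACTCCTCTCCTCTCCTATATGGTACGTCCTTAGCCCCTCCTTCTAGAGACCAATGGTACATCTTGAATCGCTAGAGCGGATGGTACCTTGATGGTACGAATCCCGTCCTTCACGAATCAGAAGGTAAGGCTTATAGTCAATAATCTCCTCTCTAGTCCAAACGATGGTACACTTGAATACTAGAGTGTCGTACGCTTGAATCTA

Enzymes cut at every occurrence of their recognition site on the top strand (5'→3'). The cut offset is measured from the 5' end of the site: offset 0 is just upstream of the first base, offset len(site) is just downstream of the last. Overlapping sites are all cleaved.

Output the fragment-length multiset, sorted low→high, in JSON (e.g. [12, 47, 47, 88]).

[3,4,4,5,5,5,6,6,6,6,7,7,9,9,10,10,11,11,11,11,12,14,14,15,21,27,38]

Scan for sites:
  JekI (ATGGTAC, off=4): starts [101, 135, 162, 173, 246] → cuts [105, 139, 166, 177, 250]
  UxaX (TTGAAT, off=1): starts [6, 145, 255, 278] → cuts [7, 146, 256, 279]
  SqiVI (TCCT, off=1): starts [47, 85, 90, 95, 109, 120, 188, 228] → cuts [48, 86, 91, 96, 110, 121, 189, 229]
  ZebII (AATC, off=2): starts [20, 148, 181, 197, 224, 281] → cuts [22, 150, 183, 199, 226, 283]
  YnoIII (CTAGAG, off=3): starts [33, 125, 153, 262] → cuts [36, 128, 156, 265]

Pooled cuts: [7, 22, 36, 48, 86, 91, 96, 105, 110, 121, 128, 139, 146, 150, 156, 166, 177, 183, 189, 199, 226, 229, 250, 256, 265, 279, 283]

Fragment lengths:
  7→22: 15 bp
  22→36: 14 bp
  36→48: 12 bp
  48→86: 38 bp
  86→91: 5 bp
  91→96: 5 bp
  96→105: 9 bp
  105→110: 5 bp
  110→121: 11 bp
  121→128: 7 bp
  128→139: 11 bp
  139→146: 7 bp
  146→150: 4 bp
  150→156: 6 bp
  156→166: 10 bp
  166→177: 11 bp
  177→183: 6 bp
  183→189: 6 bp
  189→199: 10 bp
  199→226: 27 bp
  226→229: 3 bp
  229→250: 21 bp
  250→256: 6 bp
  256→265: 9 bp
  265→279: 14 bp
  279→283: 4 bp
  283→7 (wrap): 287-283+7 = 11 bp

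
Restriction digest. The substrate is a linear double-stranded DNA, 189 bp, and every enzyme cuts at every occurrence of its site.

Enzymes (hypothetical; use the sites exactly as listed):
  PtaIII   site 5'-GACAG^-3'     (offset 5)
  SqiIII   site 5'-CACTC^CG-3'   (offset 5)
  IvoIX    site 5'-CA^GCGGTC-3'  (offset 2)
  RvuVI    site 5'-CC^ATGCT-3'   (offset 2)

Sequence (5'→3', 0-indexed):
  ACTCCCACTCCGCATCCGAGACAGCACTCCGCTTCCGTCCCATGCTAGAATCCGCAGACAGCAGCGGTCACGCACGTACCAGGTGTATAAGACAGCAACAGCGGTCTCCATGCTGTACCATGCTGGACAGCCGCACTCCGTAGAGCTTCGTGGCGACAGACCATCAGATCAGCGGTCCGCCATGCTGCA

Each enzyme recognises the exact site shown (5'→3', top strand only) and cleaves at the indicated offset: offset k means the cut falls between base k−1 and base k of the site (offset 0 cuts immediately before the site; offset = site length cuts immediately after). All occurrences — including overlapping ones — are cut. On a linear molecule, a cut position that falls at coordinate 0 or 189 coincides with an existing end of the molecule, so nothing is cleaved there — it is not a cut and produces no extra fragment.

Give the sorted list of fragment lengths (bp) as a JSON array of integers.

Per-enzyme occurrences:
  PtaIII GACAG/5: at [19, 56, 90, 125, 154] ⇒ [24, 61, 95, 130, 159]
  SqiIII CACTCCG/5: at [5, 24, 133] ⇒ [10, 29, 138]
  IvoIX CAGCGGTC/2: at [61, 98, 169] ⇒ [63, 100, 171]
  RvuVI CCATGCT/2: at [39, 107, 117, 179] ⇒ [41, 109, 119, 181]

All cut coordinates (distinct, sorted): [10, 24, 29, 41, 61, 63, 95, 100, 109, 119, 130, 138, 159, 171, 181]

Fragment lengths:
  [0,10): 10 bp
  [10,24): 14 bp
  [24,29): 5 bp
  [29,41): 12 bp
  [41,61): 20 bp
  [61,63): 2 bp
  [63,95): 32 bp
  [95,100): 5 bp
  [100,109): 9 bp
  [109,119): 10 bp
  [119,130): 11 bp
  [130,138): 8 bp
  [138,159): 21 bp
  [159,171): 12 bp
  [171,181): 10 bp
  [181,189): 8 bp

[2,5,5,8,8,9,10,10,10,11,12,12,14,20,21,32]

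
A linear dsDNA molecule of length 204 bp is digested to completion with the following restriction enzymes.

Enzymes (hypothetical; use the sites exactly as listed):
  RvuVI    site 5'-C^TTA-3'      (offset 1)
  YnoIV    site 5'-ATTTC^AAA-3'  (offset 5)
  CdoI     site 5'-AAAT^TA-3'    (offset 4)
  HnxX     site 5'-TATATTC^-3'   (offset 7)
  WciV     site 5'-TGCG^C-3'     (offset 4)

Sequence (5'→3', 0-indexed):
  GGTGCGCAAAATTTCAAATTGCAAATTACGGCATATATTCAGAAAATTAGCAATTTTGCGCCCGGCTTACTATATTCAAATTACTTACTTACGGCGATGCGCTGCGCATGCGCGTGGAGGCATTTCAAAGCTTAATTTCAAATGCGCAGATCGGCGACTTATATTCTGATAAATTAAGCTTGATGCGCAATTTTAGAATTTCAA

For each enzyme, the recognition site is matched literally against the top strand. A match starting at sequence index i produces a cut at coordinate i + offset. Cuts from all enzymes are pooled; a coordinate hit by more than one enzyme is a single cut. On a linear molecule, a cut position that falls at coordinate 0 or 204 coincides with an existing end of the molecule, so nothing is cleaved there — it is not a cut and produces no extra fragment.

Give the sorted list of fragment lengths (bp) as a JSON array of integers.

[3,4,4,5,5,6,6,6,7,7,8,8,8,9,11,11,12,13,13,13,14,14,17]

Site scan:
  RvuVI (CTTA, off=1): starts [65, 83, 87, 130, 157] → cuts [66, 84, 88, 131, 158]
  YnoIV (ATTTCAAA, off=5): starts [10, 121, 134] → cuts [15, 126, 139]
  CdoI (AAATTA, off=4): starts [22, 43, 77, 170] → cuts [26, 47, 81, 174]
  HnxX (TATATTC, off=7): starts [33, 70, 159] → cuts [40, 77, 166]
  WciV (TGCGC, off=4): starts [2, 56, 97, 102, 108, 142, 183] → cuts [6, 60, 101, 106, 112, 146, 187]

All cut coordinates (distinct, sorted): [6, 15, 26, 40, 47, 60, 66, 77, 81, 84, 88, 101, 106, 112, 126, 131, 139, 146, 158, 166, 174, 187]

Fragment lengths:
  [0,6): 6 bp
  [6,15): 9 bp
  [15,26): 11 bp
  [26,40): 14 bp
  [40,47): 7 bp
  [47,60): 13 bp
  [60,66): 6 bp
  [66,77): 11 bp
  [77,81): 4 bp
  [81,84): 3 bp
  [84,88): 4 bp
  [88,101): 13 bp
  [101,106): 5 bp
  [106,112): 6 bp
  [112,126): 14 bp
  [126,131): 5 bp
  [131,139): 8 bp
  [139,146): 7 bp
  [146,158): 12 bp
  [158,166): 8 bp
  [166,174): 8 bp
  [174,187): 13 bp
  [187,204): 17 bp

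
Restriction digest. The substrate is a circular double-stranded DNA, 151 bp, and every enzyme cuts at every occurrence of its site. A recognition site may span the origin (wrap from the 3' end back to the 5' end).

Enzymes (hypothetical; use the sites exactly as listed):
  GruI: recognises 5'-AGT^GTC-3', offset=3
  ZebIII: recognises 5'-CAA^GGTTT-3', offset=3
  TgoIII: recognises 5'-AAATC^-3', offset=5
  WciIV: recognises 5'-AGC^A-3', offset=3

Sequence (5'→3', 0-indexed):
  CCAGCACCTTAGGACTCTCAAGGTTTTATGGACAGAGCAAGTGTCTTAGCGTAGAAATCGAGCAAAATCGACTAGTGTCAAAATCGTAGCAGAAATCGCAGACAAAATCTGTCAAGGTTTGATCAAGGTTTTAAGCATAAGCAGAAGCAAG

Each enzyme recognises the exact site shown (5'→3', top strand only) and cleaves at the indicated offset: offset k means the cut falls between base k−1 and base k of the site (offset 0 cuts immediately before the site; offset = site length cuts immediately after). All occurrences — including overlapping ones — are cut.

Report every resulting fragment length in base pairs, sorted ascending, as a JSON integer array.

[4,4,5,6,6,6,6,7,7,8,9,10,11,12,16,17,17]

Scan for sites:
  GruI AGTGTC/3: at [39, 73] ⇒ [42, 76]
  ZebIII CAAGGTTT/3: at [18, 112, 123] ⇒ [21, 115, 126]
  TgoIII AAATC/5: at [54, 64, 80, 92, 104] ⇒ [59, 69, 85, 97, 109]
  WciIV AGCA/3: at [2, 35, 60, 87, 133, 139, 145] ⇒ [5, 38, 63, 90, 136, 142, 148]

Pooled cuts: [5, 21, 38, 42, 59, 63, 69, 76, 85, 90, 97, 109, 115, 126, 136, 142, 148]

Fragments:
  5→21: 16 bp
  21→38: 17 bp
  38→42: 4 bp
  42→59: 17 bp
  59→63: 4 bp
  63→69: 6 bp
  69→76: 7 bp
  76→85: 9 bp
  85→90: 5 bp
  90→97: 7 bp
  97→109: 12 bp
  109→115: 6 bp
  115→126: 11 bp
  126→136: 10 bp
  136→142: 6 bp
  142→148: 6 bp
  148→5 (wrap): 151-148+5 = 8 bp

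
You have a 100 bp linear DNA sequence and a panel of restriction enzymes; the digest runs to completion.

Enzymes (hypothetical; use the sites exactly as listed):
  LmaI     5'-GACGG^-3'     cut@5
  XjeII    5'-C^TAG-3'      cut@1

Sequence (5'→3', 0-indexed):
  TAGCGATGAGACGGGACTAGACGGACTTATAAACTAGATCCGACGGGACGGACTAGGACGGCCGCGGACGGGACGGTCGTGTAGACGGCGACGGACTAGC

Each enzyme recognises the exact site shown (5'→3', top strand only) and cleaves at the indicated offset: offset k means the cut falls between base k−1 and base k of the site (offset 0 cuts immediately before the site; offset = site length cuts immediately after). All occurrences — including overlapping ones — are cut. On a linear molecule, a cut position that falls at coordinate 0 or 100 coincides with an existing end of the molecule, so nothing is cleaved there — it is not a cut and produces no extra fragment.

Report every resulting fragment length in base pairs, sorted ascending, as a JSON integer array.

[2,2,3,4,5,5,6,7,8,10,10,12,12,14]

Per-enzyme occurrences:
  LmaI (GACGG, off=5): starts [9, 19, 41, 46, 56, 66, 71, 83, 89] → cuts [14, 24, 46, 51, 61, 71, 76, 88, 94]
  XjeII (CTAG, off=1): starts [16, 33, 52, 95] → cuts [17, 34, 53, 96]

Pooled cuts: [14, 17, 24, 34, 46, 51, 53, 61, 71, 76, 88, 94, 96]

Fragments:
  [0,14): 14 bp
  [14,17): 3 bp
  [17,24): 7 bp
  [24,34): 10 bp
  [34,46): 12 bp
  [46,51): 5 bp
  [51,53): 2 bp
  [53,61): 8 bp
  [61,71): 10 bp
  [71,76): 5 bp
  [76,88): 12 bp
  [88,94): 6 bp
  [94,96): 2 bp
  [96,100): 4 bp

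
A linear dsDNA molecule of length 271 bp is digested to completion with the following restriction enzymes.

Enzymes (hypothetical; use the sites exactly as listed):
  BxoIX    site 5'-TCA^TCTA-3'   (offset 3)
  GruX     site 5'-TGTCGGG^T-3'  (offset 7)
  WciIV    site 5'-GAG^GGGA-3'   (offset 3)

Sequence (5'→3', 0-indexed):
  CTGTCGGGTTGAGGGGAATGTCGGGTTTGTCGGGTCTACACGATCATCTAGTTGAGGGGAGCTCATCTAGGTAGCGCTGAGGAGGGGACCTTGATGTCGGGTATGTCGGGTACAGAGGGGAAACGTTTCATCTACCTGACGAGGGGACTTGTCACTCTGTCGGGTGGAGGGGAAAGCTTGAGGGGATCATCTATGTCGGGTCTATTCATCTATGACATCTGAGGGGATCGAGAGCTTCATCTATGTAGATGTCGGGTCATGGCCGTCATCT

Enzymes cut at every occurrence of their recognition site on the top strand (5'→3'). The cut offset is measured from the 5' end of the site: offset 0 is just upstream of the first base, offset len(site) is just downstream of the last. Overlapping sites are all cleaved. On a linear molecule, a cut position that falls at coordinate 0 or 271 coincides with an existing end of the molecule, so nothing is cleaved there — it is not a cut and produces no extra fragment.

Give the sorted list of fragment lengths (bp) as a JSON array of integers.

[5,5,7,7,8,8,9,9,9,10,11,12,12,13,13,13,15,15,16,17,17,19,21]

Site scan:
  BxoIX TCATCTA/3: at [43, 62, 127, 186, 205, 236] ⇒ [46, 65, 130, 189, 208, 239]
  GruX TGTCGGGT/7: at [1, 18, 27, 94, 103, 157, 193, 249] ⇒ [8, 25, 34, 101, 110, 164, 200, 256]
  WciIV GAGGGGA/3: at [10, 53, 81, 114, 140, 166, 179, 220] ⇒ [13, 56, 84, 117, 143, 169, 182, 223]

All cut coordinates (distinct, sorted): [8, 13, 25, 34, 46, 56, 65, 84, 101, 110, 117, 130, 143, 164, 169, 182, 189, 200, 208, 223, 239, 256]

Fragments:
  [0,8): 8 bp
  [8,13): 5 bp
  [13,25): 12 bp
  [25,34): 9 bp
  [34,46): 12 bp
  [46,56): 10 bp
  [56,65): 9 bp
  [65,84): 19 bp
  [84,101): 17 bp
  [101,110): 9 bp
  [110,117): 7 bp
  [117,130): 13 bp
  [130,143): 13 bp
  [143,164): 21 bp
  [164,169): 5 bp
  [169,182): 13 bp
  [182,189): 7 bp
  [189,200): 11 bp
  [200,208): 8 bp
  [208,223): 15 bp
  [223,239): 16 bp
  [239,256): 17 bp
  [256,271): 15 bp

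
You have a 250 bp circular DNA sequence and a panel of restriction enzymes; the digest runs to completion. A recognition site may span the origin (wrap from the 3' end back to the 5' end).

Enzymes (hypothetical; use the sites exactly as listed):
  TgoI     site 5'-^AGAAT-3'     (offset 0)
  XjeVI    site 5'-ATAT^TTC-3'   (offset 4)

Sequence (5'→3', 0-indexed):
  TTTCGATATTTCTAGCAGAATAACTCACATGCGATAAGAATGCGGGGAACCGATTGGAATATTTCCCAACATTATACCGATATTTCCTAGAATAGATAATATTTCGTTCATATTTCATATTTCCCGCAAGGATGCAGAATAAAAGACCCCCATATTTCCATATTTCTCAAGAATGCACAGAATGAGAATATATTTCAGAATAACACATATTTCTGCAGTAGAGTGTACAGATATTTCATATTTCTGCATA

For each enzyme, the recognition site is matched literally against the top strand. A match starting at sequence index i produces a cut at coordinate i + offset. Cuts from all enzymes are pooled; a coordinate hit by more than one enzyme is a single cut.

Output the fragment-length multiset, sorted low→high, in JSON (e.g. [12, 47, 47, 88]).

Site scan:
  TgoI AGAAT/0: at [16, 36, 88, 135, 169, 178, 184, 196] ⇒ [16, 36, 88, 135, 169, 178, 184, 196]
  XjeVI ATATTTC/4: at [5, 58, 79, 98, 109, 116, 151, 159, 189, 206, 230, 237, 247] ⇒ [1, 9, 62, 83, 102, 113, 120, 155, 163, 193, 210, 234, 241]

All cut coordinates (distinct, sorted): [1, 9, 16, 36, 62, 83, 88, 102, 113, 120, 135, 155, 163, 169, 178, 184, 193, 196, 210, 234, 241]

Fragments:
  1→9: 8 bp
  9→16: 7 bp
  16→36: 20 bp
  36→62: 26 bp
  62→83: 21 bp
  83→88: 5 bp
  88→102: 14 bp
  102→113: 11 bp
  113→120: 7 bp
  120→135: 15 bp
  135→155: 20 bp
  155→163: 8 bp
  163→169: 6 bp
  169→178: 9 bp
  178→184: 6 bp
  184→193: 9 bp
  193→196: 3 bp
  196→210: 14 bp
  210→234: 24 bp
  234→241: 7 bp
  241→1 (wrap): 250-241+1 = 10 bp

[3,5,6,6,7,7,7,8,8,9,9,10,11,14,14,15,20,20,21,24,26]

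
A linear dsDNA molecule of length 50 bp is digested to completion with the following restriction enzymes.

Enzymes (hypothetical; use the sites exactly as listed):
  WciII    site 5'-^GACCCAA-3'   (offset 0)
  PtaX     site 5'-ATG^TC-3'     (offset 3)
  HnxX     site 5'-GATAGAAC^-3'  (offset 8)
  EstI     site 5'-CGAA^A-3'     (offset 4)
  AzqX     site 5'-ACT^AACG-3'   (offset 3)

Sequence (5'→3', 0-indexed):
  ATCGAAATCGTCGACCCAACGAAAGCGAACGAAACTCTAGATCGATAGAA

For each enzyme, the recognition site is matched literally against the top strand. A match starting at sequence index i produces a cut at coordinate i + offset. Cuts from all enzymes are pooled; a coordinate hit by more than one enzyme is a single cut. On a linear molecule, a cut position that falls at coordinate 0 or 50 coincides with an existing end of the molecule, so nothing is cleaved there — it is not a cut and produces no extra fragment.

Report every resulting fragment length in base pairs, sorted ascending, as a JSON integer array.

[6,6,10,11,17]

Scan for sites:
  WciII (GACCCAA, off=0): starts [12] → cuts [12]
  PtaX (ATGTC, off=3): no sites
  HnxX (GATAGAAC, off=8): no sites
  EstI (CGAAA, off=4): starts [2, 19, 29] → cuts [6, 23, 33]
  AzqX (ACTAACG, off=3): no sites

All cut coordinates (distinct, sorted): [6, 12, 23, 33]

Fragment lengths:
  [0,6): 6 bp
  [6,12): 6 bp
  [12,23): 11 bp
  [23,33): 10 bp
  [33,50): 17 bp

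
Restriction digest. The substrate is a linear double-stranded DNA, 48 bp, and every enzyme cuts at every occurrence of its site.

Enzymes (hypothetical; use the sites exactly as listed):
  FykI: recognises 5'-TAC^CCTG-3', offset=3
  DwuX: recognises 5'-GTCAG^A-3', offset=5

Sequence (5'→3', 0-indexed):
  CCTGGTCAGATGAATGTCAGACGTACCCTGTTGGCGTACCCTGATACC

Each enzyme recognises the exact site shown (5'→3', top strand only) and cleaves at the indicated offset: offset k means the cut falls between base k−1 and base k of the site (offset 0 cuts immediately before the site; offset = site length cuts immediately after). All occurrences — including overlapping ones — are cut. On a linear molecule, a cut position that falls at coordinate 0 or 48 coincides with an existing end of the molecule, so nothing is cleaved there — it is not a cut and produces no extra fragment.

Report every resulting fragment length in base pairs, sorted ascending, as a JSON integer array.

Scan for sites:
  FykI TACCCTG/3: at [23, 36] ⇒ [26, 39]
  DwuX GTCAGA/5: at [4, 15] ⇒ [9, 20]

All cut coordinates (distinct, sorted): [9, 20, 26, 39]

Fragments:
  [0,9): 9 bp
  [9,20): 11 bp
  [20,26): 6 bp
  [26,39): 13 bp
  [39,48): 9 bp

[6,9,9,11,13]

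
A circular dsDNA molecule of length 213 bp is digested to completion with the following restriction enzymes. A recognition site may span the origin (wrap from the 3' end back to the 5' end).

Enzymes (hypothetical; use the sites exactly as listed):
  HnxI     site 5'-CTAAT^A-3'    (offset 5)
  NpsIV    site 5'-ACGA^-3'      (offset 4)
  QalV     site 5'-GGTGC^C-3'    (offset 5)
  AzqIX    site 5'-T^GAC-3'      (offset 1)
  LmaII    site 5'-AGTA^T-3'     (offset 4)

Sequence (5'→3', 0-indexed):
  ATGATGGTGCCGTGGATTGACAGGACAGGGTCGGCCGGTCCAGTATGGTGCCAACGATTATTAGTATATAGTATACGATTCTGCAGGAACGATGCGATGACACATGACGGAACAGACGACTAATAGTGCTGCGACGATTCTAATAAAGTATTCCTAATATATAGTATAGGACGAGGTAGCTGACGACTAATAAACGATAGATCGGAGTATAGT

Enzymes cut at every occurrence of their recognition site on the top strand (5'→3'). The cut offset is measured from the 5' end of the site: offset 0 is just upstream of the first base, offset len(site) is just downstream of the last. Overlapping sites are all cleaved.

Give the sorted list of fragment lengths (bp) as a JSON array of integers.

[5,5,5,5,5,6,6,6,6,6,7,7,7,7,8,8,8,8,9,9,12,13,14,14,27]

Site scan:
  HnxI (CTAATA, off=5): starts [119, 139, 153, 186] → cuts [124, 144, 158, 191]
  NpsIV (ACGA, off=4): starts [53, 74, 88, 115, 133, 170, 182, 193] → cuts [57, 78, 92, 119, 137, 174, 186, 197]
  QalV (GGTGCC, off=5): starts [5, 46] → cuts [10, 51]
  AzqIX (TGAC, off=1): starts [17, 97, 104, 180] → cuts [18, 98, 105, 181]
  LmaII (AGTAT, off=4): starts [41, 62, 69, 146, 162, 205, 210] → cuts [1, 45, 66, 73, 150, 166, 209]

All cut coordinates (distinct, sorted): [1, 10, 18, 45, 51, 57, 66, 73, 78, 92, 98, 105, 119, 124, 137, 144, 150, 158, 166, 174, 181, 186, 191, 197, 209]

Fragments:
  1→10: 9 bp
  10→18: 8 bp
  18→45: 27 bp
  45→51: 6 bp
  51→57: 6 bp
  57→66: 9 bp
  66→73: 7 bp
  73→78: 5 bp
  78→92: 14 bp
  92→98: 6 bp
  98→105: 7 bp
  105→119: 14 bp
  119→124: 5 bp
  124→137: 13 bp
  137→144: 7 bp
  144→150: 6 bp
  150→158: 8 bp
  158→166: 8 bp
  166→174: 8 bp
  174→181: 7 bp
  181→186: 5 bp
  186→191: 5 bp
  191→197: 6 bp
  197→209: 12 bp
  209→1 (wrap): 213-209+1 = 5 bp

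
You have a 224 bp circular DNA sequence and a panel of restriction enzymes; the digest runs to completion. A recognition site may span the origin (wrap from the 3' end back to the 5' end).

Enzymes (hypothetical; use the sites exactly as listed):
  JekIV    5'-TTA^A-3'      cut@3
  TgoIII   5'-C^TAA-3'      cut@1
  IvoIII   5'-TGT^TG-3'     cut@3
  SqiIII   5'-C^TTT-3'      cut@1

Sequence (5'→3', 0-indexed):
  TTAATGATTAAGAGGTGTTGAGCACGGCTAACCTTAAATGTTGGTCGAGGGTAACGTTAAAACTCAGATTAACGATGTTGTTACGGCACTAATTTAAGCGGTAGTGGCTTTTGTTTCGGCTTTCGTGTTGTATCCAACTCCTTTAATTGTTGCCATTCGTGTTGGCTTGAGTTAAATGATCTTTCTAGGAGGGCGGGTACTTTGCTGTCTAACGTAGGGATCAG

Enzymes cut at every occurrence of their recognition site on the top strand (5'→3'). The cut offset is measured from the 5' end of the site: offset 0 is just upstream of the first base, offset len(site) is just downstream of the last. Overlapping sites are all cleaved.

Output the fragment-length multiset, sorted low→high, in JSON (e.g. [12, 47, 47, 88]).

[4,5,5,7,7,7,7,8,8,8,9,10,11,12,12,12,12,12,13,18,18,19]

Site scan:
  JekIV (TTAA, off=3): starts [0, 7, 33, 56, 68, 93, 142, 171] → cuts [3, 10, 36, 59, 71, 96, 145, 174]
  TgoIII (CTAA, off=1): starts [27, 88, 208] → cuts [28, 89, 209]
  IvoIII (TGTTG, off=3): starts [15, 38, 75, 125, 147, 159] → cuts [18, 41, 78, 128, 150, 162]
  SqiIII (CTTT, off=1): starts [107, 119, 140, 180, 199] → cuts [108, 120, 141, 181, 200]

All cut coordinates (distinct, sorted): [3, 10, 18, 28, 36, 41, 59, 71, 78, 89, 96, 108, 120, 128, 141, 145, 150, 162, 174, 181, 200, 209]

Fragment lengths:
  3→10: 7 bp
  10→18: 8 bp
  18→28: 10 bp
  28→36: 8 bp
  36→41: 5 bp
  41→59: 18 bp
  59→71: 12 bp
  71→78: 7 bp
  78→89: 11 bp
  89→96: 7 bp
  96→108: 12 bp
  108→120: 12 bp
  120→128: 8 bp
  128→141: 13 bp
  141→145: 4 bp
  145→150: 5 bp
  150→162: 12 bp
  162→174: 12 bp
  174→181: 7 bp
  181→200: 19 bp
  200→209: 9 bp
  209→3 (wrap): 224-209+3 = 18 bp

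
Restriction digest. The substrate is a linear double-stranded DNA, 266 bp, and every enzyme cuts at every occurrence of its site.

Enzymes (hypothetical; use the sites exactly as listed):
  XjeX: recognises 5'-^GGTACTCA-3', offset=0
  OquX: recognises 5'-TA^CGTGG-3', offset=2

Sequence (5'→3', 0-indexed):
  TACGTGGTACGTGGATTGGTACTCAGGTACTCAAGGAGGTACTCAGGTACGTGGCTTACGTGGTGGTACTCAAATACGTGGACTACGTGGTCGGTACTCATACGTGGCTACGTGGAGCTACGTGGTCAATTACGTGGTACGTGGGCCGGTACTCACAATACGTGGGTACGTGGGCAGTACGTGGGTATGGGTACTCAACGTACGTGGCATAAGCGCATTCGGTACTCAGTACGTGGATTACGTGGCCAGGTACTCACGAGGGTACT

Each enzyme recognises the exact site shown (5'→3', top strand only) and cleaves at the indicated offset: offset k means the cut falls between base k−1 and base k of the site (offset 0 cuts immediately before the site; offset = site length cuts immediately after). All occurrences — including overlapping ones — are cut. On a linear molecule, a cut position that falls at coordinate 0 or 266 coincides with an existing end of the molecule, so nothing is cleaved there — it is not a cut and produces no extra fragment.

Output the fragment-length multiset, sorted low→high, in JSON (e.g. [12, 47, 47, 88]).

[2,6,7,7,7,8,8,8,8,8,8,9,9,9,10,10,10,11,11,12,12,12,12,13,13,18,18]

Per-enzyme occurrences:
  XjeX (GGTACTCA, off=0): starts [17, 25, 37, 64, 92, 147, 189, 220, 248] → cuts [17, 25, 37, 64, 92, 147, 189, 220, 248]
  OquX (TACGTGG, off=2): starts [0, 7, 47, 56, 74, 83, 100, 108, 118, 130, 137, 158, 166, 177, 200, 229, 238] → cuts [2, 9, 49, 58, 76, 85, 102, 110, 120, 132, 139, 160, 168, 179, 202, 231, 240]

All cut coordinates (distinct, sorted): [2, 9, 17, 25, 37, 49, 58, 64, 76, 85, 92, 102, 110, 120, 132, 139, 147, 160, 168, 179, 189, 202, 220, 231, 240, 248]

Fragment lengths:
  [0,2): 2 bp
  [2,9): 7 bp
  [9,17): 8 bp
  [17,25): 8 bp
  [25,37): 12 bp
  [37,49): 12 bp
  [49,58): 9 bp
  [58,64): 6 bp
  [64,76): 12 bp
  [76,85): 9 bp
  [85,92): 7 bp
  [92,102): 10 bp
  [102,110): 8 bp
  [110,120): 10 bp
  [120,132): 12 bp
  [132,139): 7 bp
  [139,147): 8 bp
  [147,160): 13 bp
  [160,168): 8 bp
  [168,179): 11 bp
  [179,189): 10 bp
  [189,202): 13 bp
  [202,220): 18 bp
  [220,231): 11 bp
  [231,240): 9 bp
  [240,248): 8 bp
  [248,266): 18 bp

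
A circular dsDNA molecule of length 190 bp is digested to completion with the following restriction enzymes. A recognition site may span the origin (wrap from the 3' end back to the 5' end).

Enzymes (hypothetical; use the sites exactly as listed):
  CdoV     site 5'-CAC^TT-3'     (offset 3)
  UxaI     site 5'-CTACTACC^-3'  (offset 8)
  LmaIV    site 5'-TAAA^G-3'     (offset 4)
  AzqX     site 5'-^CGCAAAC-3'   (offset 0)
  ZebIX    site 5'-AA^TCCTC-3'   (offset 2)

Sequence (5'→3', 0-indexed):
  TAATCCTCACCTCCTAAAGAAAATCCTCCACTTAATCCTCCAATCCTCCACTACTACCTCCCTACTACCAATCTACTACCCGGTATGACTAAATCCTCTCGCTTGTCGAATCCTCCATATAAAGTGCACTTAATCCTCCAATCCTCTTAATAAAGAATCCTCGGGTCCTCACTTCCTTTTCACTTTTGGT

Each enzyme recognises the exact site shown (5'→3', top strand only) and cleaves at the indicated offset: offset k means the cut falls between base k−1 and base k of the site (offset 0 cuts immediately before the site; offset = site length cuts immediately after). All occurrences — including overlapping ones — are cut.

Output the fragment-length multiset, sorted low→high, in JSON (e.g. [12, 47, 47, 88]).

Scan for sites:
  CdoV (CACTT, off=3): starts [28, 126, 169, 180] → cuts [31, 129, 172, 183]
  UxaI (CTACTACC, off=8): starts [50, 61, 72] → cuts [58, 69, 80]
  LmaIV (TAAAG, off=4): starts [14, 119, 150] → cuts [18, 123, 154]
  AzqX (CGCAAAC, off=0): no sites
  ZebIX (AATCCTC, off=2): starts [1, 21, 33, 41, 91, 108, 131, 139, 155] → cuts [3, 23, 35, 43, 93, 110, 133, 141, 157]

Pooled cuts: [3, 18, 23, 31, 35, 43, 58, 69, 80, 93, 110, 123, 129, 133, 141, 154, 157, 172, 183]

Fragments:
  3→18: 15 bp
  18→23: 5 bp
  23→31: 8 bp
  31→35: 4 bp
  35→43: 8 bp
  43→58: 15 bp
  58→69: 11 bp
  69→80: 11 bp
  80→93: 13 bp
  93→110: 17 bp
  110→123: 13 bp
  123→129: 6 bp
  129→133: 4 bp
  133→141: 8 bp
  141→154: 13 bp
  154→157: 3 bp
  157→172: 15 bp
  172→183: 11 bp
  183→3 (wrap): 190-183+3 = 10 bp

[3,4,4,5,6,8,8,8,10,11,11,11,13,13,13,15,15,15,17]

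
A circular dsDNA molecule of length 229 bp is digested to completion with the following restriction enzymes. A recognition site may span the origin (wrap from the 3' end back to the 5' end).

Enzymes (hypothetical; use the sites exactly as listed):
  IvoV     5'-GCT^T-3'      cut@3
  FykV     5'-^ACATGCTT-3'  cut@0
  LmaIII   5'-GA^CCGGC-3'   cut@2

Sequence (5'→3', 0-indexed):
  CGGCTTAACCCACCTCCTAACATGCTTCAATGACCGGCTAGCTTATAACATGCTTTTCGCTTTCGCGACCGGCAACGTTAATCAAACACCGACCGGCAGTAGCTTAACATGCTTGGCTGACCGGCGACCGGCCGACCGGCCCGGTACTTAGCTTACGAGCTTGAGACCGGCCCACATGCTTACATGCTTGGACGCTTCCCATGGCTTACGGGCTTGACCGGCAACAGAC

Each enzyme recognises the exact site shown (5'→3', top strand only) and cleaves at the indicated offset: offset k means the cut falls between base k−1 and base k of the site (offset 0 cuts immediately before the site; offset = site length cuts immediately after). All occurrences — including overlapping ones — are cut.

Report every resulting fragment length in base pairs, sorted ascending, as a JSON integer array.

[1,2,3,4,5,6,7,7,7,7,7,7,7,7,7,7,7,8,8,8,8,10,10,11,12,14,18,24]

Per-enzyme occurrences:
  IvoV GCTT/3: at [2, 23, 40, 51, 58, 101, 110, 150, 158, 177, 185, 193, 203, 211] ⇒ [5, 26, 43, 54, 61, 104, 113, 153, 161, 180, 188, 196, 206, 214]
  FykV ACATGCTT/0: at [19, 47, 106, 173, 181] ⇒ [19, 47, 106, 173, 181]
  LmaIII GACCGGC/2: at [31, 66, 90, 118, 125, 133, 164, 215, 226] ⇒ [33, 68, 92, 120, 127, 135, 166, 217, 228]

Pooled cuts: [5, 19, 26, 33, 43, 47, 54, 61, 68, 92, 104, 106, 113, 120, 127, 135, 153, 161, 166, 173, 180, 181, 188, 196, 206, 214, 217, 228]

Fragments:
  5→19: 14 bp
  19→26: 7 bp
  26→33: 7 bp
  33→43: 10 bp
  43→47: 4 bp
  47→54: 7 bp
  54→61: 7 bp
  61→68: 7 bp
  68→92: 24 bp
  92→104: 12 bp
  104→106: 2 bp
  106→113: 7 bp
  113→120: 7 bp
  120→127: 7 bp
  127→135: 8 bp
  135→153: 18 bp
  153→161: 8 bp
  161→166: 5 bp
  166→173: 7 bp
  173→180: 7 bp
  180→181: 1 bp
  181→188: 7 bp
  188→196: 8 bp
  196→206: 10 bp
  206→214: 8 bp
  214→217: 3 bp
  217→228: 11 bp
  228→5 (wrap): 229-228+5 = 6 bp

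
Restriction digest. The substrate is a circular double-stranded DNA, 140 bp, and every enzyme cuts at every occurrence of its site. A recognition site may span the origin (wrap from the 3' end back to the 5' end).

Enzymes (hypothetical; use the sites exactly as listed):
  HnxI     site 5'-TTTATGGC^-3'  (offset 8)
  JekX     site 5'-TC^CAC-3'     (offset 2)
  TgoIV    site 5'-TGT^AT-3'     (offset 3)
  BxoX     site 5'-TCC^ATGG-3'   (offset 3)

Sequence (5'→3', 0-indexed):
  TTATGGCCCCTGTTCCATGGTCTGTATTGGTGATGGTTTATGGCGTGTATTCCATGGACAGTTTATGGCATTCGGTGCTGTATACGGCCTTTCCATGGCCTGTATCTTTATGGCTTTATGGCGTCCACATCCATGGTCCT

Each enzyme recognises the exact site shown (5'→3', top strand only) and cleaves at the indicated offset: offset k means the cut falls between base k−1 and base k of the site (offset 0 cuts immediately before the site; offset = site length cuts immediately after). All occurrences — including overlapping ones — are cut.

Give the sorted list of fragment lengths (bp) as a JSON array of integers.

Site scan:
  HnxI (TTTATGGC, off=8): starts [36, 61, 106, 114, 139] → cuts [7, 44, 69, 114, 122]
  JekX (TCCAC, off=2): starts [123] → cuts [125]
  TgoIV (TGTAT, off=3): starts [22, 45, 78, 100] → cuts [25, 48, 81, 103]
  BxoX (TCCATGG, off=3): starts [13, 50, 91, 129] → cuts [16, 53, 94, 132]

All cut coordinates (distinct, sorted): [7, 16, 25, 44, 48, 53, 69, 81, 94, 103, 114, 122, 125, 132]

Fragment lengths:
  7→16: 9 bp
  16→25: 9 bp
  25→44: 19 bp
  44→48: 4 bp
  48→53: 5 bp
  53→69: 16 bp
  69→81: 12 bp
  81→94: 13 bp
  94→103: 9 bp
  103→114: 11 bp
  114→122: 8 bp
  122→125: 3 bp
  125→132: 7 bp
  132→7 (wrap): 140-132+7 = 15 bp

[3,4,5,7,8,9,9,9,11,12,13,15,16,19]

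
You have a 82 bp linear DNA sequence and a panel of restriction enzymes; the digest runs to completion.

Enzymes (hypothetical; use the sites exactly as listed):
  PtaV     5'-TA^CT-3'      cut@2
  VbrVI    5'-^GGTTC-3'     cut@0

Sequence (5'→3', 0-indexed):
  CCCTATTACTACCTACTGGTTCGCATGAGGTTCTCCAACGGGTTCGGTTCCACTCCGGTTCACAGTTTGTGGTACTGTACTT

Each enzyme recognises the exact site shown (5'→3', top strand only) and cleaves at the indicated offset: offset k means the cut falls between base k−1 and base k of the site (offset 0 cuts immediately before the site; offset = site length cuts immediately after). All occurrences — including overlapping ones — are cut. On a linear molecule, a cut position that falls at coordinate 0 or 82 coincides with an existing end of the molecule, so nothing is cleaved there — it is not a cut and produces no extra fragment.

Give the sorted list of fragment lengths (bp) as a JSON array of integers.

Per-enzyme occurrences:
  PtaV TACT/2: at [6, 13, 72, 77] ⇒ [8, 15, 74, 79]
  VbrVI GGTTC/0: at [17, 28, 40, 45, 56] ⇒ [17, 28, 40, 45, 56]

All cut coordinates (distinct, sorted): [8, 15, 17, 28, 40, 45, 56, 74, 79]

Fragments:
  [0,8): 8 bp
  [8,15): 7 bp
  [15,17): 2 bp
  [17,28): 11 bp
  [28,40): 12 bp
  [40,45): 5 bp
  [45,56): 11 bp
  [56,74): 18 bp
  [74,79): 5 bp
  [79,82): 3 bp

[2,3,5,5,7,8,11,11,12,18]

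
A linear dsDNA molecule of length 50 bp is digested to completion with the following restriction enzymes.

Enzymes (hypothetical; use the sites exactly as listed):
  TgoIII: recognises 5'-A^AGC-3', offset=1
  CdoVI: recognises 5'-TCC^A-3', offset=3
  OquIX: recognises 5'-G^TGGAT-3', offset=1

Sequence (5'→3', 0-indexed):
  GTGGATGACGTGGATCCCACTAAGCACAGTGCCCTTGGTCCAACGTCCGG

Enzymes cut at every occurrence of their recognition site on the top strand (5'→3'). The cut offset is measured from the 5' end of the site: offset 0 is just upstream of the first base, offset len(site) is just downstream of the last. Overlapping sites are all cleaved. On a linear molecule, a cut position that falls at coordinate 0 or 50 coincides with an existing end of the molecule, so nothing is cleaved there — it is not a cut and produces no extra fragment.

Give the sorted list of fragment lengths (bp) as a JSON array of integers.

Site scan:
  TgoIII AAGC/1: at [21] ⇒ [22]
  CdoVI TCCA/3: at [38] ⇒ [41]
  OquIX GTGGAT/1: at [0, 9] ⇒ [1, 10]

All cut coordinates (distinct, sorted): [1, 10, 22, 41]

Fragments:
  [0,1): 1 bp
  [1,10): 9 bp
  [10,22): 12 bp
  [22,41): 19 bp
  [41,50): 9 bp

[1,9,9,12,19]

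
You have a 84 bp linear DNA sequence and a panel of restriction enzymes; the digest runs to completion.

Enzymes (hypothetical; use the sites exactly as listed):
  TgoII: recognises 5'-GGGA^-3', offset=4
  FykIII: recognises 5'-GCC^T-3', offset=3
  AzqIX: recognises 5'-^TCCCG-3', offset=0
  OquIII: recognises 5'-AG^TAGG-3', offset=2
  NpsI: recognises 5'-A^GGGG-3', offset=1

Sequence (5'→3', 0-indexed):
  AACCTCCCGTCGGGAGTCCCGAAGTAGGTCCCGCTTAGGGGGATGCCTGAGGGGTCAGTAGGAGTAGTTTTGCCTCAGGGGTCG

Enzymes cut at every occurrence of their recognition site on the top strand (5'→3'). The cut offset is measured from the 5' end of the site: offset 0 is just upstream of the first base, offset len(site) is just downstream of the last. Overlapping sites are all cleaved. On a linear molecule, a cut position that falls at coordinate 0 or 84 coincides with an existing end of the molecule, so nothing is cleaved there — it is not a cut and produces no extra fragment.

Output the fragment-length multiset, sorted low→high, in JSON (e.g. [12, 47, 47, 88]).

Scan for sites:
  TgoII (GGGA, off=4): starts [11, 39] → cuts [15, 43]
  FykIII (GCCT, off=3): starts [44, 71] → cuts [47, 74]
  AzqIX (TCCCG, off=0): starts [4, 16, 28] → cuts [4, 16, 28]
  OquIII (AGTAGG, off=2): starts [22, 56] → cuts [24, 58]
  NpsI (AGGGG, off=1): starts [36, 49, 76] → cuts [37, 50, 77]

All cut coordinates (distinct, sorted): [4, 15, 16, 24, 28, 37, 43, 47, 50, 58, 74, 77]

Fragment lengths:
  [0,4): 4 bp
  [4,15): 11 bp
  [15,16): 1 bp
  [16,24): 8 bp
  [24,28): 4 bp
  [28,37): 9 bp
  [37,43): 6 bp
  [43,47): 4 bp
  [47,50): 3 bp
  [50,58): 8 bp
  [58,74): 16 bp
  [74,77): 3 bp
  [77,84): 7 bp

[1,3,3,4,4,4,6,7,8,8,9,11,16]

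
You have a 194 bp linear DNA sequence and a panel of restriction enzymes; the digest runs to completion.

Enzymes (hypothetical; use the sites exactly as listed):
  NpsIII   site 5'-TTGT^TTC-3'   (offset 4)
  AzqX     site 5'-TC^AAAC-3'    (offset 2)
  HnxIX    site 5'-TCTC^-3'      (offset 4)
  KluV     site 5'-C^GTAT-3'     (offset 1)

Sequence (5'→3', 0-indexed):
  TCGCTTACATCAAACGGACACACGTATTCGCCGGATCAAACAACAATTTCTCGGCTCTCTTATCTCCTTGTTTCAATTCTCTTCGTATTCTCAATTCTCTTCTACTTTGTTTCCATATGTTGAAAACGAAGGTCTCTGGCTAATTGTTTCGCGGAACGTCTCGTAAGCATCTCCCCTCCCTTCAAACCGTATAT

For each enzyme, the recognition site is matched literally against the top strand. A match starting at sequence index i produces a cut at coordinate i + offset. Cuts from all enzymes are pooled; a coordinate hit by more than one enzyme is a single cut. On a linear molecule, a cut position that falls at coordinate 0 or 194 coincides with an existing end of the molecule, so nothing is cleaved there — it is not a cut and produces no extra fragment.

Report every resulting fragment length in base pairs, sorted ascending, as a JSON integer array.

[3,5,5,6,7,7,7,8,10,10,11,11,11,11,12,14,15,15,26]

Scan for sites:
  NpsIII TTGTTTC/4: at [67, 106, 143] ⇒ [71, 110, 147]
  AzqX TCAAAC/2: at [9, 35, 181] ⇒ [11, 37, 183]
  HnxIX TCTC/4: at [48, 55, 62, 77, 88, 95, 132, 158, 169] ⇒ [52, 59, 66, 81, 92, 99, 136, 162, 173]
  KluV CGTAT/1: at [22, 83, 187] ⇒ [23, 84, 188]

Pooled cuts: [11, 23, 37, 52, 59, 66, 71, 81, 84, 92, 99, 110, 136, 147, 162, 173, 183, 188]

Fragments:
  [0,11): 11 bp
  [11,23): 12 bp
  [23,37): 14 bp
  [37,52): 15 bp
  [52,59): 7 bp
  [59,66): 7 bp
  [66,71): 5 bp
  [71,81): 10 bp
  [81,84): 3 bp
  [84,92): 8 bp
  [92,99): 7 bp
  [99,110): 11 bp
  [110,136): 26 bp
  [136,147): 11 bp
  [147,162): 15 bp
  [162,173): 11 bp
  [173,183): 10 bp
  [183,188): 5 bp
  [188,194): 6 bp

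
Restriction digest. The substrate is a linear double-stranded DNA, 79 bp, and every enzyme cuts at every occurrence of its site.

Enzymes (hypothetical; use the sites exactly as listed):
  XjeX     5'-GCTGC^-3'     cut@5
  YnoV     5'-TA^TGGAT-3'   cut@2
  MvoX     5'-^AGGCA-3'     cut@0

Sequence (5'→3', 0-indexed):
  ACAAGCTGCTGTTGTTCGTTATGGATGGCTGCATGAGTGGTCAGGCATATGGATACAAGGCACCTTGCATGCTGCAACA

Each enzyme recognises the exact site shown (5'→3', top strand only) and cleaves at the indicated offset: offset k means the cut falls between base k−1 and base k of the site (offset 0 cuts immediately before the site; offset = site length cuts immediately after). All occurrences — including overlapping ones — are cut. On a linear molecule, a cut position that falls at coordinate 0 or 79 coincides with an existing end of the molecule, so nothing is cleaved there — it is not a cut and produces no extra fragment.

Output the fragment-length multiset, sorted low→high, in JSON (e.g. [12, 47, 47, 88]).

[4,7,8,9,10,11,12,18]

Scan for sites:
  XjeX (GCTGC, off=5): starts [4, 27, 70] → cuts [9, 32, 75]
  YnoV (TATGGAT, off=2): starts [19, 47] → cuts [21, 49]
  MvoX (AGGCA, off=0): starts [42, 57] → cuts [42, 57]

Pooled cuts: [9, 21, 32, 42, 49, 57, 75]

Fragments:
  [0,9): 9 bp
  [9,21): 12 bp
  [21,32): 11 bp
  [32,42): 10 bp
  [42,49): 7 bp
  [49,57): 8 bp
  [57,75): 18 bp
  [75,79): 4 bp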